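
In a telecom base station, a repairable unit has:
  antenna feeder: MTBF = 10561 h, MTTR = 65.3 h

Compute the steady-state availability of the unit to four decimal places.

0.9939

A(antenna feeder) = MTBF/(MTBF+MTTR) = 10561/(10561+65.3) = 0.9939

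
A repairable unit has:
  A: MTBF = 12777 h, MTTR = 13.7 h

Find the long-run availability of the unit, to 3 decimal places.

A(A) = MTBF/(MTBF+MTTR) = 12777/(12777+13.7) = 0.999

0.999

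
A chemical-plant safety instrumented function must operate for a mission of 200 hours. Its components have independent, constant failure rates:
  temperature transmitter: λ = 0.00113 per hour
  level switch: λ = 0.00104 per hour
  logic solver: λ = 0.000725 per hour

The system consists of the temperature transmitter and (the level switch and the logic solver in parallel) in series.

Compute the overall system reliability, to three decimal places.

R(temperature transmitter) = exp(−0.00113 × 200) = 0.79772
R(level switch) = exp(−0.00104 × 200) = 0.81221
R(logic solver) = exp(−0.000725 × 200) = 0.86502
Parallel (level switch and logic solver): 1 − (1 − 0.81221)(1 − 0.86502) = 0.97465
Series (temperature transmitter and [0.97465]): 0.79772 × 0.97465 = 0.777

0.777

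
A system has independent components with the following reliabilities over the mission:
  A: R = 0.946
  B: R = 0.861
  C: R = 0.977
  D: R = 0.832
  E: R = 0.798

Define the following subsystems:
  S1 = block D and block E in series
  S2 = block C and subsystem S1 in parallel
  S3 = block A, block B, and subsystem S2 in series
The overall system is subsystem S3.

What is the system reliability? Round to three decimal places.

Series (D and E): 0.83200 × 0.79800 = 0.66394
Parallel (C and [0.66394]): 1 − (1 − 0.97700)(1 − 0.66394) = 0.99227
Series (A, B, and [0.99227]): 0.94600 × 0.86100 × 0.99227 = 0.808

0.808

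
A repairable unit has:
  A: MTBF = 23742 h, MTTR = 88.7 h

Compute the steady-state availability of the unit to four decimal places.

0.9963

A(A) = MTBF/(MTBF+MTTR) = 23742/(23742+88.7) = 0.9963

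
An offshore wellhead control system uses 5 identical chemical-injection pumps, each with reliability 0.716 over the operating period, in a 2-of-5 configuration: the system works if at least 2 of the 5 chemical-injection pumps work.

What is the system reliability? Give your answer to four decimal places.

0.9749

R = Σ_{i=2}^{5} C(5,i) p^i (1−p)^{5−i} with p = 0.716
C(5,2)·0.716^2·0.284^3 = 0.117431
C(5,3)·0.716^3·0.284^2 = 0.296057
C(5,4)·0.716^4·0.284^1 = 0.373199
C(5,5)·0.716^5·0.284^0 = 0.188176
Sum = 0.9749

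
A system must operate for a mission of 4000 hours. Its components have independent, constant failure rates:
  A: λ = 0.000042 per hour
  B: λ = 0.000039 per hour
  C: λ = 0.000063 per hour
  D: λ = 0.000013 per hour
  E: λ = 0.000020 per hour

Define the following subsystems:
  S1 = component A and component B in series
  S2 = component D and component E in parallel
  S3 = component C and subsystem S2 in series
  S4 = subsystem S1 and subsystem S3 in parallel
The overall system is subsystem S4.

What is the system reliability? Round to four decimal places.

R(A) = exp(−0.000042 × 4000) = 0.845354
R(B) = exp(−0.000039 × 4000) = 0.855559
R(C) = exp(−0.000063 × 4000) = 0.777245
R(D) = exp(−0.000013 × 4000) = 0.949329
R(E) = exp(−0.000020 × 4000) = 0.923116
Series (A and B): 0.845354 × 0.855559 = 0.723250
Parallel (D and E): 1 − (1 − 0.949329)(1 − 0.923116) = 0.996104
Series (C and [0.996104]): 0.777245 × 0.996104 = 0.774217
Parallel ([0.723250] and [0.774217]): 1 − (1 − 0.723250)(1 − 0.774217) = 0.9375

0.9375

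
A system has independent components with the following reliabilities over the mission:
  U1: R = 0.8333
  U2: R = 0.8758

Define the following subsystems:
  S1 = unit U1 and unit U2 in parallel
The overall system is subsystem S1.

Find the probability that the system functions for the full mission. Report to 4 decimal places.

Parallel (U1 and U2): 1 − (1 − 0.833300)(1 − 0.875800) = 0.9793

0.9793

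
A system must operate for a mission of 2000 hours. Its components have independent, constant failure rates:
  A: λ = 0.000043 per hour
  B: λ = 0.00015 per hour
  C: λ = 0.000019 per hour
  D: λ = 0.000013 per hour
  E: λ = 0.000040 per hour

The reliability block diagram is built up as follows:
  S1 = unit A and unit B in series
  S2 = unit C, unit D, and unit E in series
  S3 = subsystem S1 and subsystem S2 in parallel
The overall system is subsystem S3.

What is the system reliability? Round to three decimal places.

R(A) = exp(−0.000043 × 2000) = 0.91759
R(B) = exp(−0.00015 × 2000) = 0.74082
R(C) = exp(−0.000019 × 2000) = 0.96271
R(D) = exp(−0.000013 × 2000) = 0.97434
R(E) = exp(−0.000040 × 2000) = 0.92312
Series (A and B): 0.91759 × 0.74082 = 0.67977
Series (C, D, and E): 0.96271 × 0.97434 × 0.92312 = 0.86589
Parallel ([0.67977] and [0.86589]): 1 − (1 − 0.67977)(1 − 0.86589) = 0.957

0.957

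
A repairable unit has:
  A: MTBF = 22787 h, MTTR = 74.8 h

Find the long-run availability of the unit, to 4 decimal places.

0.9967

A(A) = MTBF/(MTBF+MTTR) = 22787/(22787+74.8) = 0.9967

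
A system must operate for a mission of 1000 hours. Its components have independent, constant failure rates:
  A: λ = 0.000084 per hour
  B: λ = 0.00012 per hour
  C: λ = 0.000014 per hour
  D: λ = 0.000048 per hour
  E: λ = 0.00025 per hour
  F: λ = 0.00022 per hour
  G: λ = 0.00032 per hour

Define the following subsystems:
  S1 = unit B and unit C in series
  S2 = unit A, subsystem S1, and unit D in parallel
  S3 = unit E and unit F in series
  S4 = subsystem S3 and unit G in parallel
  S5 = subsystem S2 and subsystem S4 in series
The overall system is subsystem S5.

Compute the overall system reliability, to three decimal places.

0.897

R(A) = exp(−0.000084 × 1000) = 0.91943
R(B) = exp(−0.00012 × 1000) = 0.88692
R(C) = exp(−0.000014 × 1000) = 0.98610
R(D) = exp(−0.000048 × 1000) = 0.95313
R(E) = exp(−0.00025 × 1000) = 0.77880
R(F) = exp(−0.00022 × 1000) = 0.80252
R(G) = exp(−0.00032 × 1000) = 0.72615
Series (B and C): 0.88692 × 0.98610 = 0.87459
Parallel (A, [0.87459], and D): 1 − (1 − 0.91943)(1 − 0.87459)(1 − 0.95313) = 0.99953
Series (E and F): 0.77880 × 0.80252 = 0.62500
Parallel ([0.62500] and G): 1 − (1 − 0.62500)(1 − 0.72615) = 0.89731
Series ([0.99953] and [0.89731]): 0.99953 × 0.89731 = 0.897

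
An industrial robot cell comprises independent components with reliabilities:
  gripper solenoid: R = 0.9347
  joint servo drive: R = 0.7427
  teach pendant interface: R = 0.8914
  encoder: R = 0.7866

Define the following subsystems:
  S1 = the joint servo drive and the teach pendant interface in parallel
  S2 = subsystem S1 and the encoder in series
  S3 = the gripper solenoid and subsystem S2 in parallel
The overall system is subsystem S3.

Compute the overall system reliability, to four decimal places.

0.9846

Parallel (joint servo drive and teach pendant interface): 1 − (1 − 0.742700)(1 − 0.891400) = 0.972057
Series ([0.972057] and encoder): 0.972057 × 0.786600 = 0.764620
Parallel (gripper solenoid and [0.764620]): 1 − (1 − 0.934700)(1 − 0.764620) = 0.9846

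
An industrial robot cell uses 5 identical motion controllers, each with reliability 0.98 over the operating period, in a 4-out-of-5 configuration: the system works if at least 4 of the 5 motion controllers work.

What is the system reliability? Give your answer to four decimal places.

0.9962

R = Σ_{i=4}^{5} C(5,i) p^i (1−p)^{5−i} with p = 0.98
C(5,4)·0.98^4·0.02^1 = 0.092237
C(5,5)·0.98^5·0.02^0 = 0.903921
Sum = 0.9962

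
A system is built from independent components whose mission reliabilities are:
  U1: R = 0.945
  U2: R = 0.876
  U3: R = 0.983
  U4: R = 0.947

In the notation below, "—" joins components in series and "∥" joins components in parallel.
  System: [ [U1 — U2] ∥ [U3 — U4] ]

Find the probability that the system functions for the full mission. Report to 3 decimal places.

0.988

Series (U1 and U2): 0.94500 × 0.87600 = 0.82782
Series (U3 and U4): 0.98300 × 0.94700 = 0.93090
Parallel ([0.82782] and [0.93090]): 1 − (1 − 0.82782)(1 − 0.93090) = 0.988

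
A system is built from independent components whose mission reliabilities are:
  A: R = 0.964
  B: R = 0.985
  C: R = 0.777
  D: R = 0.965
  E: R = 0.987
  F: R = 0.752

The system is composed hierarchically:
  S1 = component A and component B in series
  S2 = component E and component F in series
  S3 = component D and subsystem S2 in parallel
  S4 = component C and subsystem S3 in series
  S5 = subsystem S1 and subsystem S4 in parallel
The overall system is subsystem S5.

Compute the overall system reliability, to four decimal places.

Series (A and B): 0.964000 × 0.985000 = 0.949540
Series (E and F): 0.987000 × 0.752000 = 0.742224
Parallel (D and [0.742224]): 1 − (1 − 0.965000)(1 − 0.742224) = 0.990978
Series (C and [0.990978]): 0.777000 × 0.990978 = 0.769990
Parallel ([0.949540] and [0.769990]): 1 − (1 − 0.949540)(1 − 0.769990) = 0.9884

0.9884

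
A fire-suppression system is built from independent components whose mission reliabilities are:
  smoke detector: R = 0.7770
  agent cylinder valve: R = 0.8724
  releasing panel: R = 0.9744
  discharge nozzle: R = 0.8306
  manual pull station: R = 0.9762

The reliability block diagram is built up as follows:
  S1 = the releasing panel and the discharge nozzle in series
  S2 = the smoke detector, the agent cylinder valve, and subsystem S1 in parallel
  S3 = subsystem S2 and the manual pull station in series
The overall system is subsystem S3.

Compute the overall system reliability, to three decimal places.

0.971

Series (releasing panel and discharge nozzle): 0.97440 × 0.83060 = 0.80934
Parallel (smoke detector, agent cylinder valve, and [0.80934]): 1 − (1 − 0.77700)(1 − 0.87240)(1 − 0.80934) = 0.99457
Series ([0.99457] and manual pull station): 0.99457 × 0.97620 = 0.971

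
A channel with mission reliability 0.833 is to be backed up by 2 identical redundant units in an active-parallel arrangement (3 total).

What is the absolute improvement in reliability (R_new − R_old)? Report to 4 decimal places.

0.1623

R_before = 0.833
R_after = 1 − (1 − 0.833)^3 = 0.9953
ΔR = 0.9953 − 0.833 = 0.1623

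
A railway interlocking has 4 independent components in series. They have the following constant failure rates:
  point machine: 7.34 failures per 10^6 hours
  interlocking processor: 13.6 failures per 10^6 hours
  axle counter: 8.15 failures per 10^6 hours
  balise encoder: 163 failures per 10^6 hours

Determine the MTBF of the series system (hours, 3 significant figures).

Series of exponential components: λ_sys = Σ λ_i
λ_sys = 0.00000734 + 0.0000136 + 0.00000815 + 0.000163 = 1.9209e-04 /h
MTBF = 1 / λ_sys = 5210 h

5210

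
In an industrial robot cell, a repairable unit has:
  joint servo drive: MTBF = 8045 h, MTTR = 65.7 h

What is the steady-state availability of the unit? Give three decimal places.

A(joint servo drive) = MTBF/(MTBF+MTTR) = 8045/(8045+65.7) = 0.992

0.992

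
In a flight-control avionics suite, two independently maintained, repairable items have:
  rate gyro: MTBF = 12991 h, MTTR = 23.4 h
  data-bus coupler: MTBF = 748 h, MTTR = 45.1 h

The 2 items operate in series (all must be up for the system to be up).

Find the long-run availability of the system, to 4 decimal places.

0.9414

A(rate gyro) = MTBF/(MTBF+MTTR) = 12991/(12991+23.4) = 0.998202
A(data-bus coupler) = MTBF/(MTBF+MTTR) = 748/(748+45.1) = 0.943135
Series availability: 0.998202 × 0.943135 = 0.9414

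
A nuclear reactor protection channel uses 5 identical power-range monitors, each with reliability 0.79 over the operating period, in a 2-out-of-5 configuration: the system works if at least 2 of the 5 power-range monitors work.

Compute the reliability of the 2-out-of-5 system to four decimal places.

R = Σ_{i=2}^{5} C(5,i) p^i (1−p)^{5−i} with p = 0.79
C(5,2)·0.79^2·0.21^3 = 0.057798
C(5,3)·0.79^3·0.21^2 = 0.217430
C(5,4)·0.79^4·0.21^1 = 0.408976
C(5,5)·0.79^5·0.21^0 = 0.307706
Sum = 0.9919

0.9919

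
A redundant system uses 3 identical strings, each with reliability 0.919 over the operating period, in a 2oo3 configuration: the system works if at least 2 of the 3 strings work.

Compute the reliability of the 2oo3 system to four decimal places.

R = Σ_{i=2}^{3} C(3,i) p^i (1−p)^{3−i} with p = 0.919
C(3,2)·0.919^2·0.081^1 = 0.205228
C(3,3)·0.919^3·0.081^0 = 0.776152
Sum = 0.9814

0.9814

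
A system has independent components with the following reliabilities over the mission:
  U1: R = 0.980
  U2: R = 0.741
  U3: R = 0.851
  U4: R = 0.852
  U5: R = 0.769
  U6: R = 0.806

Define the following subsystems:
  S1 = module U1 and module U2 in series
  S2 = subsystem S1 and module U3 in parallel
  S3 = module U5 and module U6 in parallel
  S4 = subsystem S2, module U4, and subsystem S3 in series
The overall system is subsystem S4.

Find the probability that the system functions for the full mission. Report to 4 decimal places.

0.7806

Series (U1 and U2): 0.980000 × 0.741000 = 0.726180
Parallel ([0.726180] and U3): 1 − (1 − 0.726180)(1 − 0.851000) = 0.959201
Parallel (U5 and U6): 1 − (1 − 0.769000)(1 − 0.806000) = 0.955186
Series ([0.959201], U4, and [0.955186]): 0.959201 × 0.852000 × 0.955186 = 0.7806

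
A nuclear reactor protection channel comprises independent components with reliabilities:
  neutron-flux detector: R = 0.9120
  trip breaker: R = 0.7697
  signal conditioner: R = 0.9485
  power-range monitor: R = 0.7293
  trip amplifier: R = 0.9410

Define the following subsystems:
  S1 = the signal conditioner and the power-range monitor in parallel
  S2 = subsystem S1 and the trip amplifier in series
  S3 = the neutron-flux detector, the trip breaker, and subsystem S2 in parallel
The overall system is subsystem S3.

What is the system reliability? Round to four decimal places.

0.9985

Parallel (signal conditioner and power-range monitor): 1 − (1 − 0.948500)(1 − 0.729300) = 0.986059
Series ([0.986059] and trip amplifier): 0.986059 × 0.941000 = 0.927882
Parallel (neutron-flux detector, trip breaker, and [0.927882]): 1 − (1 − 0.912000)(1 − 0.769700)(1 − 0.927882) = 0.9985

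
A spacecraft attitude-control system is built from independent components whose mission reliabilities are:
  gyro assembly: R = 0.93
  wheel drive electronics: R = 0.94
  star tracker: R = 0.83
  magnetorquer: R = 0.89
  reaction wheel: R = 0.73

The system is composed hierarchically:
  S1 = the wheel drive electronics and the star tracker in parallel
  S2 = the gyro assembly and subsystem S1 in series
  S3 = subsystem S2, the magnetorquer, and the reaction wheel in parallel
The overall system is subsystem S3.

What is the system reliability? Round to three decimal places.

0.998

Parallel (wheel drive electronics and star tracker): 1 − (1 − 0.94000)(1 − 0.83000) = 0.98980
Series (gyro assembly and [0.98980]): 0.93000 × 0.98980 = 0.92051
Parallel ([0.92051], magnetorquer, and reaction wheel): 1 − (1 − 0.92051)(1 − 0.89000)(1 − 0.73000) = 0.998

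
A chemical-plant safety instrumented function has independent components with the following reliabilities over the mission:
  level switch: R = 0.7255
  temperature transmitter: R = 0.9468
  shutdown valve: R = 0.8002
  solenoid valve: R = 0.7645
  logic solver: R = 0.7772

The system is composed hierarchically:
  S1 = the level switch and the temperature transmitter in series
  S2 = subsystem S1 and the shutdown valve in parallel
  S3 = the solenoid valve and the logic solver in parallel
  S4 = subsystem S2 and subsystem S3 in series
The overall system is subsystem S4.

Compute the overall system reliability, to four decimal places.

0.8883

Series (level switch and temperature transmitter): 0.725500 × 0.946800 = 0.686903
Parallel ([0.686903] and shutdown valve): 1 − (1 − 0.686903)(1 − 0.800200) = 0.937443
Parallel (solenoid valve and logic solver): 1 − (1 − 0.764500)(1 − 0.777200) = 0.947531
Series ([0.937443] and [0.947531]): 0.937443 × 0.947531 = 0.8883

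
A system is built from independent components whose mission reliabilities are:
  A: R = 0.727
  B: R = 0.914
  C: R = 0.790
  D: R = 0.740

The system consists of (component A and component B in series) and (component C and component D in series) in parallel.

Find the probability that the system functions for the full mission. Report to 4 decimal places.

0.8606

Series (A and B): 0.727000 × 0.914000 = 0.664478
Series (C and D): 0.790000 × 0.740000 = 0.584600
Parallel ([0.664478] and [0.584600]): 1 − (1 − 0.664478)(1 − 0.584600) = 0.8606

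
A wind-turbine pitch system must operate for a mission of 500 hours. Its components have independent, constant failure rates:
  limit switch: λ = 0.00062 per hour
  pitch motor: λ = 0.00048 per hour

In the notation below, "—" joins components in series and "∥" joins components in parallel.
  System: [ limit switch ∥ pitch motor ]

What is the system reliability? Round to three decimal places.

R(limit switch) = exp(−0.00062 × 500) = 0.73345
R(pitch motor) = exp(−0.00048 × 500) = 0.78663
Parallel (limit switch and pitch motor): 1 − (1 − 0.73345)(1 − 0.78663) = 0.943

0.943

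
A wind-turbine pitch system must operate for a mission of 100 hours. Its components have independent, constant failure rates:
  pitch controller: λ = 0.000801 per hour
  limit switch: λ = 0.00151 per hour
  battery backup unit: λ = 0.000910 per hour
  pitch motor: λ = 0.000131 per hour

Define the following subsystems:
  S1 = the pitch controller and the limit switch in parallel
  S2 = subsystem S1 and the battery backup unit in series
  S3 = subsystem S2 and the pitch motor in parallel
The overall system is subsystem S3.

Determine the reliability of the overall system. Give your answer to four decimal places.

R(pitch controller) = exp(−0.000801 × 100) = 0.923024
R(limit switch) = exp(−0.00151 × 100) = 0.859848
R(battery backup unit) = exp(−0.000910 × 100) = 0.913018
R(pitch motor) = exp(−0.000131 × 100) = 0.986985
Parallel (pitch controller and limit switch): 1 − (1 − 0.923024)(1 − 0.859848) = 0.989212
Series ([0.989212] and battery backup unit): 0.989212 × 0.913018 = 0.903168
Parallel ([0.903168] and pitch motor): 1 − (1 − 0.903168)(1 − 0.986985) = 0.9987

0.9987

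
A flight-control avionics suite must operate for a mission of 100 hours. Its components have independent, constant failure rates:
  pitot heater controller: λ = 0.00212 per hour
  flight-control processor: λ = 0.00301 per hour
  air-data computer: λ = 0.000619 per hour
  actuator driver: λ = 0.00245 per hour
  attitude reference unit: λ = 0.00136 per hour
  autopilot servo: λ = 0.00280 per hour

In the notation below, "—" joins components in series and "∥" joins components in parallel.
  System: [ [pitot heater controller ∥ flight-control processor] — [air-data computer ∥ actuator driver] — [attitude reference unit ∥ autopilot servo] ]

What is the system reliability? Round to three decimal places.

0.909

R(pitot heater controller) = exp(−0.00212 × 100) = 0.80896
R(flight-control processor) = exp(−0.00301 × 100) = 0.74008
R(air-data computer) = exp(−0.000619 × 100) = 0.93998
R(actuator driver) = exp(−0.00245 × 100) = 0.78270
R(attitude reference unit) = exp(−0.00136 × 100) = 0.87284
R(autopilot servo) = exp(−0.00280 × 100) = 0.75578
Parallel (pitot heater controller and flight-control processor): 1 − (1 − 0.80896)(1 − 0.74008) = 0.95034
Parallel (air-data computer and actuator driver): 1 − (1 − 0.93998)(1 − 0.78270) = 0.98696
Parallel (attitude reference unit and autopilot servo): 1 − (1 − 0.87284)(1 − 0.75578) = 0.96894
Series ([0.95034], [0.98696], and [0.96894]): 0.95034 × 0.98696 × 0.96894 = 0.909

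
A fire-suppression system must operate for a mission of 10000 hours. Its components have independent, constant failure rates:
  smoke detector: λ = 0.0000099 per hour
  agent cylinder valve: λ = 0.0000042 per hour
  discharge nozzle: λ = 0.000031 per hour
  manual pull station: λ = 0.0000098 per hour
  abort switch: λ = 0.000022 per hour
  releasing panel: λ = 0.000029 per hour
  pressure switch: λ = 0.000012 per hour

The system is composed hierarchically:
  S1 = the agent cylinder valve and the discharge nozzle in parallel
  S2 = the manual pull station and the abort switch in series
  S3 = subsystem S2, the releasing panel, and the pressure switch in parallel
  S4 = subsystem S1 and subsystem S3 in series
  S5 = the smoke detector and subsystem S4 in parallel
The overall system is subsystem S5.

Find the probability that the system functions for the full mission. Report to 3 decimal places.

R(smoke detector) = exp(−0.0000099 × 10000) = 0.90574
R(agent cylinder valve) = exp(−0.0000042 × 10000) = 0.95887
R(discharge nozzle) = exp(−0.000031 × 10000) = 0.73345
R(manual pull station) = exp(−0.0000098 × 10000) = 0.90665
R(abort switch) = exp(−0.000022 × 10000) = 0.80252
R(releasing panel) = exp(−0.000029 × 10000) = 0.74826
R(pressure switch) = exp(−0.000012 × 10000) = 0.88692
Parallel (agent cylinder valve and discharge nozzle): 1 − (1 − 0.95887)(1 − 0.73345) = 0.98904
Series (manual pull station and abort switch): 0.90665 × 0.80252 = 0.72760
Parallel ([0.72760], releasing panel, and pressure switch): 1 − (1 − 0.72760)(1 − 0.74826)(1 − 0.88692) = 0.99225
Series ([0.98904] and [0.99225]): 0.98904 × 0.99225 = 0.98137
Parallel (smoke detector and [0.98137]): 1 − (1 − 0.90574)(1 − 0.98137) = 0.998

0.998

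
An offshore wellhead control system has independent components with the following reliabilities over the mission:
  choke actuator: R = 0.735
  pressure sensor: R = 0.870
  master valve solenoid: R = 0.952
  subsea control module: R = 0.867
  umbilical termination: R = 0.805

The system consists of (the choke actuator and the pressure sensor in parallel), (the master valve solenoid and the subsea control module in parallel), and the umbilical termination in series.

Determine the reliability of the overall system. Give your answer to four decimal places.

0.7723

Parallel (choke actuator and pressure sensor): 1 − (1 − 0.735000)(1 − 0.870000) = 0.965550
Parallel (master valve solenoid and subsea control module): 1 − (1 − 0.952000)(1 − 0.867000) = 0.993616
Series ([0.965550], [0.993616], and umbilical termination): 0.965550 × 0.993616 × 0.805000 = 0.7723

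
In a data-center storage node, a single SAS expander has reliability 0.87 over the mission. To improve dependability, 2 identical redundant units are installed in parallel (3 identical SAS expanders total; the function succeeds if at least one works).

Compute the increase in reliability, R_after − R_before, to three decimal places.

R_before = 0.87
R_after = 1 − (1 − 0.87)^3 = 0.998
ΔR = 0.998 − 0.87 = 0.128

0.128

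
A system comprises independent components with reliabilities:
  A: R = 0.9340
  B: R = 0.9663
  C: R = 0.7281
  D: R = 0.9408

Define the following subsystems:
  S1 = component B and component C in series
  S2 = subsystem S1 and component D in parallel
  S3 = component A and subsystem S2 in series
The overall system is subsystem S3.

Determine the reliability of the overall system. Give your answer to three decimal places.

0.918

Series (B and C): 0.96630 × 0.72810 = 0.70356
Parallel ([0.70356] and D): 1 − (1 − 0.70356)(1 − 0.94080) = 0.98245
Series (A and [0.98245]): 0.93400 × 0.98245 = 0.918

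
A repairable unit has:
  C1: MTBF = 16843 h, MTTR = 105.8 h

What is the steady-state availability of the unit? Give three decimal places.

A(C1) = MTBF/(MTBF+MTTR) = 16843/(16843+105.8) = 0.994

0.994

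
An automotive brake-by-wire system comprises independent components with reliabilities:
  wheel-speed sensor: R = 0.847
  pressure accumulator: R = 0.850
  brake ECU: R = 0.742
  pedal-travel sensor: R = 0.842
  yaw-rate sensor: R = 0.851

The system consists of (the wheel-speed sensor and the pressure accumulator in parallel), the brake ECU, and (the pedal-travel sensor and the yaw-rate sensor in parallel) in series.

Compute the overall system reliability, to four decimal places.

0.7079

Parallel (wheel-speed sensor and pressure accumulator): 1 − (1 − 0.847000)(1 − 0.850000) = 0.977050
Parallel (pedal-travel sensor and yaw-rate sensor): 1 − (1 − 0.842000)(1 − 0.851000) = 0.976458
Series ([0.977050], brake ECU, and [0.976458]): 0.977050 × 0.742000 × 0.976458 = 0.7079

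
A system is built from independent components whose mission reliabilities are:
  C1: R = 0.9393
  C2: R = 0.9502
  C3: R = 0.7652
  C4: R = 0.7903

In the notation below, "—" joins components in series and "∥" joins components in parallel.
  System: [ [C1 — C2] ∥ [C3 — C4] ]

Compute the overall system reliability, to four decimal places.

0.9575

Series (C1 and C2): 0.939300 × 0.950200 = 0.892523
Series (C3 and C4): 0.765200 × 0.790300 = 0.604738
Parallel ([0.892523] and [0.604738]): 1 − (1 − 0.892523)(1 − 0.604738) = 0.9575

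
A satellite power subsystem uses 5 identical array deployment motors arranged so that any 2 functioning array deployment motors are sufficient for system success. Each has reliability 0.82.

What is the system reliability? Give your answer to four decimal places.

0.9955

R = Σ_{i=2}^{5} C(5,i) p^i (1−p)^{5−i} with p = 0.82
C(5,2)·0.82^2·0.18^3 = 0.039214
C(5,3)·0.82^3·0.18^2 = 0.178643
C(5,4)·0.82^4·0.18^1 = 0.406910
C(5,5)·0.82^5·0.18^0 = 0.370740
Sum = 0.9955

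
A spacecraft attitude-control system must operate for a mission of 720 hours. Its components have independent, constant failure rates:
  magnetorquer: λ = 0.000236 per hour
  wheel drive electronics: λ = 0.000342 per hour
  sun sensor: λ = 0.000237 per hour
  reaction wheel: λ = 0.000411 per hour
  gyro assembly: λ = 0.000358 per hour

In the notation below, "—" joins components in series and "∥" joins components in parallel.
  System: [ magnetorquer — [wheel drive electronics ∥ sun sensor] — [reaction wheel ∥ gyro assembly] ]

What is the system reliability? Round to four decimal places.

R(magnetorquer) = exp(−0.000236 × 720) = 0.843732
R(wheel drive electronics) = exp(−0.000342 × 720) = 0.781735
R(sun sensor) = exp(−0.000237 × 720) = 0.843125
R(reaction wheel) = exp(−0.000411 × 720) = 0.743847
R(gyro assembly) = exp(−0.000358 × 720) = 0.772781
Parallel (wheel drive electronics and sun sensor): 1 − (1 − 0.781735)(1 − 0.843125) = 0.965760
Parallel (reaction wheel and gyro assembly): 1 − (1 − 0.743847)(1 − 0.772781) = 0.941797
Series (magnetorquer, [0.965760], and [0.941797]): 0.843732 × 0.965760 × 0.941797 = 0.7674

0.7674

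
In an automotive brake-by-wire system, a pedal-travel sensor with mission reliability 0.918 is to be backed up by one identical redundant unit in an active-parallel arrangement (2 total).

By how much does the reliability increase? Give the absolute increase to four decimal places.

R_before = 0.918
R_after = 1 − (1 − 0.918)^2 = 0.9933
ΔR = 0.9933 − 0.918 = 0.0753

0.0753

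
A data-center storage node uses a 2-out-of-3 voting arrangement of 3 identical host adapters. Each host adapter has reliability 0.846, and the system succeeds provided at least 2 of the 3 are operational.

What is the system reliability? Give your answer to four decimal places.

0.9362

R = Σ_{i=2}^{3} C(3,i) p^i (1−p)^{3−i} with p = 0.846
C(3,2)·0.846^2·0.154^1 = 0.330661
C(3,3)·0.846^3·0.154^0 = 0.605496
Sum = 0.9362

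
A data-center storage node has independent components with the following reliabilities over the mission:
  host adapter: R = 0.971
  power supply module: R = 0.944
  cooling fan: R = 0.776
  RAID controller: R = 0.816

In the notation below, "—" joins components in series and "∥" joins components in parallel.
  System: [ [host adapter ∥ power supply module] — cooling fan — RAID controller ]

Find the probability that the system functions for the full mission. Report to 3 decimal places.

0.632

Parallel (host adapter and power supply module): 1 − (1 − 0.97100)(1 − 0.94400) = 0.99838
Series ([0.99838], cooling fan, and RAID controller): 0.99838 × 0.77600 × 0.81600 = 0.632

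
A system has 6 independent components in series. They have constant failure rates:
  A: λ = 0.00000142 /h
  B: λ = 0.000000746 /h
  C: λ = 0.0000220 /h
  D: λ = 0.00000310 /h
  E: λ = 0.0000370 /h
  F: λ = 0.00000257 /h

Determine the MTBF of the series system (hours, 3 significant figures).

Series of exponential components: λ_sys = Σ λ_i
λ_sys = 0.00000142 + 0.000000746 + 0.0000220 + 0.00000310 + 0.0000370 + 0.00000257 = 6.6836e-05 /h
MTBF = 1 / λ_sys = 15000 h

15000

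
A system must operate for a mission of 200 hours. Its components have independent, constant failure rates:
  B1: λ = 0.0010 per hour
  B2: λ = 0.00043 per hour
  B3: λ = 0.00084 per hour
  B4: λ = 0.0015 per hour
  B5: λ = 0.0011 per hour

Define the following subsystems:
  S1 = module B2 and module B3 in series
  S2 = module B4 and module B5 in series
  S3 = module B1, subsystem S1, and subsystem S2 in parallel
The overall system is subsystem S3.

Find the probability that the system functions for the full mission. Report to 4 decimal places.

0.9835

R(B1) = exp(−0.0010 × 200) = 0.818731
R(B2) = exp(−0.00043 × 200) = 0.917594
R(B3) = exp(−0.00084 × 200) = 0.845354
R(B4) = exp(−0.0015 × 200) = 0.740818
R(B5) = exp(−0.0011 × 200) = 0.802519
Series (B2 and B3): 0.917594 × 0.845354 = 0.775692
Series (B4 and B5): 0.740818 × 0.802519 = 0.594521
Parallel (B1, [0.775692], and [0.594521]): 1 − (1 − 0.818731)(1 − 0.775692)(1 − 0.594521) = 0.9835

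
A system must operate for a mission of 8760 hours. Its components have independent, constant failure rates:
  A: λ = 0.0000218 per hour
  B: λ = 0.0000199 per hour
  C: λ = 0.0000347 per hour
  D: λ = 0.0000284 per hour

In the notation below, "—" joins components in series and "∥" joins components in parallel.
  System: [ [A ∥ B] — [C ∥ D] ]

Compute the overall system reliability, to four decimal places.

0.9161

R(A) = exp(−0.0000218 × 8760) = 0.826159
R(B) = exp(−0.0000199 × 8760) = 0.840025
R(C) = exp(−0.0000347 × 8760) = 0.737882
R(D) = exp(−0.0000284 × 8760) = 0.779748
Parallel (A and B): 1 − (1 − 0.826159)(1 − 0.840025) = 0.972190
Parallel (C and D): 1 − (1 − 0.737882)(1 − 0.779748) = 0.942268
Series ([0.972190] and [0.942268]): 0.972190 × 0.942268 = 0.9161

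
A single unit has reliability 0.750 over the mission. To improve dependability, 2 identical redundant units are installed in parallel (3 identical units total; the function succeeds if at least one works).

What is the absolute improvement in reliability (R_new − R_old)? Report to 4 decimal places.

0.2344

R_before = 0.750
R_after = 1 − (1 − 0.750)^3 = 0.9844
ΔR = 0.9844 − 0.750 = 0.2344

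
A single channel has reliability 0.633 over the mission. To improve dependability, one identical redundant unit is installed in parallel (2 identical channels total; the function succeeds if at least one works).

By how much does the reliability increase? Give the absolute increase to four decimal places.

R_before = 0.633
R_after = 1 − (1 − 0.633)^2 = 0.8653
ΔR = 0.8653 − 0.633 = 0.2323

0.2323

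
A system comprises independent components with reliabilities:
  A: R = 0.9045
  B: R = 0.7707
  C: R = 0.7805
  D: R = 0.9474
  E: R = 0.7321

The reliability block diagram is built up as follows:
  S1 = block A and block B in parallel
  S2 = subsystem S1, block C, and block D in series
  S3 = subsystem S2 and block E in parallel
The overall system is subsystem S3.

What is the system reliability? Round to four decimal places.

0.9259

Parallel (A and B): 1 − (1 − 0.904500)(1 − 0.770700) = 0.978102
Series ([0.978102], C, and D): 0.978102 × 0.780500 × 0.947400 = 0.723253
Parallel ([0.723253] and E): 1 − (1 − 0.723253)(1 − 0.732100) = 0.9259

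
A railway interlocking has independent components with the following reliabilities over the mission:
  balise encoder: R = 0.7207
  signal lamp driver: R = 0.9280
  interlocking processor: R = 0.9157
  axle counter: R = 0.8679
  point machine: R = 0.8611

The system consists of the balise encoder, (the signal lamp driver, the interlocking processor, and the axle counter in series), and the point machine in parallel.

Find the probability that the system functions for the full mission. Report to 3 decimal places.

0.990

Series (signal lamp driver, interlocking processor, and axle counter): 0.92800 × 0.91570 × 0.86790 = 0.73752
Parallel (balise encoder, [0.73752], and point machine): 1 − (1 − 0.72070)(1 − 0.73752)(1 − 0.86110) = 0.990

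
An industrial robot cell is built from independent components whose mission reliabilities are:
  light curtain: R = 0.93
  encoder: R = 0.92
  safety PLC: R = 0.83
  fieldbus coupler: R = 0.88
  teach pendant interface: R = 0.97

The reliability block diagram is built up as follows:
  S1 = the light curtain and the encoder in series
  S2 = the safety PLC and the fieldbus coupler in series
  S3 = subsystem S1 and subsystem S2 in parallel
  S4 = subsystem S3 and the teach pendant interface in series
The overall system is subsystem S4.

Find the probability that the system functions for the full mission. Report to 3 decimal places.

0.932

Series (light curtain and encoder): 0.93000 × 0.92000 = 0.85560
Series (safety PLC and fieldbus coupler): 0.83000 × 0.88000 = 0.73040
Parallel ([0.85560] and [0.73040]): 1 − (1 − 0.85560)(1 − 0.73040) = 0.96107
Series ([0.96107] and teach pendant interface): 0.96107 × 0.97000 = 0.932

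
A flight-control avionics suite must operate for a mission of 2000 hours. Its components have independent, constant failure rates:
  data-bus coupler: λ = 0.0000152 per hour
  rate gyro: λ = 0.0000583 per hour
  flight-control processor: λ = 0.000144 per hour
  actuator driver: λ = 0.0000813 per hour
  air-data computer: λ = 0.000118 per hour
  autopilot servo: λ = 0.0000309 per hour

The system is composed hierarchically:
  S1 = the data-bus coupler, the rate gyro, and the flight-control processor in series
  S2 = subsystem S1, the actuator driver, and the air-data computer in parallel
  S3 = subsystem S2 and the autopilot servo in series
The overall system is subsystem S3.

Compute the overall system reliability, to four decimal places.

R(data-bus coupler) = exp(−0.0000152 × 2000) = 0.970057
R(rate gyro) = exp(−0.0000583 × 2000) = 0.889941
R(flight-control processor) = exp(−0.000144 × 2000) = 0.749762
R(actuator driver) = exp(−0.0000813 × 2000) = 0.849931
R(air-data computer) = exp(−0.000118 × 2000) = 0.789781
R(autopilot servo) = exp(−0.0000309 × 2000) = 0.940071
Series (data-bus coupler, rate gyro, and flight-control processor): 0.970057 × 0.889941 × 0.749762 = 0.647265
Parallel ([0.647265], actuator driver, and air-data computer): 1 − (1 − 0.647265)(1 − 0.849931)(1 − 0.789781) = 0.988872
Series ([0.988872] and autopilot servo): 0.988872 × 0.940071 = 0.9296

0.9296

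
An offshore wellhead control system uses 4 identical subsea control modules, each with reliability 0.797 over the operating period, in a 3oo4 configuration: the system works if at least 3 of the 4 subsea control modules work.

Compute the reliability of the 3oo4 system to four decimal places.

R = Σ_{i=3}^{4} C(4,i) p^i (1−p)^{4−i} with p = 0.797
C(4,3)·0.797^3·0.203^1 = 0.411084
C(4,4)·0.797^4·0.203^0 = 0.403490
Sum = 0.8146

0.8146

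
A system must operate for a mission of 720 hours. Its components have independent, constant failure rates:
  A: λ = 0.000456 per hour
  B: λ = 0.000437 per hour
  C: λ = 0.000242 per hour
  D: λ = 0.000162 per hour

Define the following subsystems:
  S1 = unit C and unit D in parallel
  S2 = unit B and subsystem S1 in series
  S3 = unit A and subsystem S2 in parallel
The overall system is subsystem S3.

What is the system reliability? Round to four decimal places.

0.9209

R(A) = exp(−0.000456 × 720) = 0.720133
R(B) = exp(−0.000437 × 720) = 0.730052
R(C) = exp(−0.000242 × 720) = 0.840095
R(D) = exp(−0.000162 × 720) = 0.889906
Parallel (C and D): 1 − (1 − 0.840095)(1 − 0.889906) = 0.982395
Series (B and [0.982395]): 0.730052 × 0.982395 = 0.717199
Parallel (A and [0.717199]): 1 − (1 − 0.720133)(1 − 0.717199) = 0.9209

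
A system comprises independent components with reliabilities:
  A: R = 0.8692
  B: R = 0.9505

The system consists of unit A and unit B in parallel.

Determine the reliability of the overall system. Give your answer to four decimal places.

Parallel (A and B): 1 − (1 − 0.869200)(1 − 0.950500) = 0.9935

0.9935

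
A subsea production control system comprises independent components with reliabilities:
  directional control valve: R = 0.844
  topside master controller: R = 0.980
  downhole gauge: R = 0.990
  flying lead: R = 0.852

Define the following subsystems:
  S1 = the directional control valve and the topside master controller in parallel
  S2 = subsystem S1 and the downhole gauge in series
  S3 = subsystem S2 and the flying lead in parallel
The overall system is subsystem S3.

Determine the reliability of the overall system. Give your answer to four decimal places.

Parallel (directional control valve and topside master controller): 1 − (1 − 0.844000)(1 − 0.980000) = 0.996880
Series ([0.996880] and downhole gauge): 0.996880 × 0.990000 = 0.986911
Parallel ([0.986911] and flying lead): 1 − (1 − 0.986911)(1 − 0.852000) = 0.9981

0.9981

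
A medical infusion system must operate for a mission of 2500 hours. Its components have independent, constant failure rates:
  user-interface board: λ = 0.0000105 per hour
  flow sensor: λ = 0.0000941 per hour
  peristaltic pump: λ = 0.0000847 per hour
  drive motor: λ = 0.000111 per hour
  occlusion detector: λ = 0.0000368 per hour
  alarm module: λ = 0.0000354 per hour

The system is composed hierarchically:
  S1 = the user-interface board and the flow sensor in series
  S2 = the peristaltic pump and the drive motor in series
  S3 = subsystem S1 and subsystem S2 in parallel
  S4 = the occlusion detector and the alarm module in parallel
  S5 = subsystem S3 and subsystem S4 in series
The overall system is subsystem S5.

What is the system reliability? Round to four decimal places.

0.9042

R(user-interface board) = exp(−0.0000105 × 2500) = 0.974092
R(flow sensor) = exp(−0.0000941 × 2500) = 0.790373
R(peristaltic pump) = exp(−0.0000847 × 2500) = 0.809167
R(drive motor) = exp(−0.000111 × 2500) = 0.757676
R(occlusion detector) = exp(−0.0000368 × 2500) = 0.912105
R(alarm module) = exp(−0.0000354 × 2500) = 0.915303
Series (user-interface board and flow sensor): 0.974092 × 0.790373 = 0.769896
Series (peristaltic pump and drive motor): 0.809167 × 0.757676 = 0.613086
Parallel ([0.769896] and [0.613086]): 1 − (1 − 0.769896)(1 − 0.613086) = 0.910970
Parallel (occlusion detector and alarm module): 1 − (1 − 0.912105)(1 − 0.915303) = 0.992556
Series ([0.910970] and [0.992556]): 0.910970 × 0.992556 = 0.9042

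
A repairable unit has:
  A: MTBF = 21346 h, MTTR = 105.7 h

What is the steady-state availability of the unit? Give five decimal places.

0.99507

A(A) = MTBF/(MTBF+MTTR) = 21346/(21346+105.7) = 0.99507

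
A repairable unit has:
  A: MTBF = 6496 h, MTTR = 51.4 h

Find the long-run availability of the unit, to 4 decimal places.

0.9921

A(A) = MTBF/(MTBF+MTTR) = 6496/(6496+51.4) = 0.9921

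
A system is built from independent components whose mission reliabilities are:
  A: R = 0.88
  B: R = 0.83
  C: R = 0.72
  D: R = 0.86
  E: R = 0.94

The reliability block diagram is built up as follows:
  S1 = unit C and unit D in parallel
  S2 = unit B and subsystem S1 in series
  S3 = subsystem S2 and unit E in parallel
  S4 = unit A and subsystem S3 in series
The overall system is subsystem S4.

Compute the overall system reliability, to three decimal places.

0.869

Parallel (C and D): 1 − (1 − 0.72000)(1 − 0.86000) = 0.96080
Series (B and [0.96080]): 0.83000 × 0.96080 = 0.79746
Parallel ([0.79746] and E): 1 − (1 − 0.79746)(1 − 0.94000) = 0.98785
Series (A and [0.98785]): 0.88000 × 0.98785 = 0.869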